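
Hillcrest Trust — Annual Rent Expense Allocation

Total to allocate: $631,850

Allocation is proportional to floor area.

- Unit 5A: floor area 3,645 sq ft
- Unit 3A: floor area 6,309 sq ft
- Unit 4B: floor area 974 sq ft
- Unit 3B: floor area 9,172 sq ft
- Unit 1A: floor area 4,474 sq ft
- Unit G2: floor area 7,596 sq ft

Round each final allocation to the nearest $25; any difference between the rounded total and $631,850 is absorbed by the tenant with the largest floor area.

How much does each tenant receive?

Unit 5A: $71,600 · Unit 3A: $123,925 · Unit 4B: $19,125 · Unit 3B: $180,125 · Unit 1A: $87,875 · Unit G2: $149,200

Sum of floor area: 32,170.
Pro-rata amounts: Unit 5A 3,645/32,170 × $631,850 = 71,591.34; Unit 3A 6,309/32,170 × $631,850 = 123,914.88; Unit 4B 974/32,170 × $631,850 = 19,130.30; Unit 3B 9,172/32,170 × $631,850 = 180,146.98; Unit 1A 4,474/32,170 × $631,850 = 87,873.70; Unit G2 7,596/32,170 × $631,850 = 149,192.81.
Rounded to nearest $25: Unit 5A $71,600; Unit 3A $123,925; Unit 4B $19,125; Unit 3B $180,150; Unit 1A $87,875; Unit G2 $149,200. Sum = $631,875.
Difference $631,850 − $631,875 = −$25 applied to largest floor area (Unit 3B): Unit 3B becomes $180,125.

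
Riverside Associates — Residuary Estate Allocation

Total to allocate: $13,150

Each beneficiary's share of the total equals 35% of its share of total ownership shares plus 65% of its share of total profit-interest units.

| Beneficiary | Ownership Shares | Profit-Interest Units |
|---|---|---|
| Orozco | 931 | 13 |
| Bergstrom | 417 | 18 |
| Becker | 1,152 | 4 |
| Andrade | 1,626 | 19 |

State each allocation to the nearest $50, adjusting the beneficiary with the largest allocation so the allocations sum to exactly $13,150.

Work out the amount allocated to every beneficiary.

Orozco: $3,100; Bergstrom: $3,300; Becker: $1,900; Andrade: $4,850

Totals — ownership shares 4,126, profit-interest units 54.
Blended shares (35% ownership shares + 65% profit-interest units): Orozco 0.2355; Bergstrom 0.2520; Becker 0.1459; Andrade 0.3666.
Proportional shares: Orozco 3,096.25; Bergstrom 3,314.32; Becker 1,918.19; Andrade 4,821.24.
At nearest $50: Orozco $3,100; Bergstrom $3,300; Becker $1,900; Andrade $4,800. Sum = $13,100.
Difference $13,150 − $13,100 = +$50 applied to largest allocation (Andrade): Andrade becomes $4,850.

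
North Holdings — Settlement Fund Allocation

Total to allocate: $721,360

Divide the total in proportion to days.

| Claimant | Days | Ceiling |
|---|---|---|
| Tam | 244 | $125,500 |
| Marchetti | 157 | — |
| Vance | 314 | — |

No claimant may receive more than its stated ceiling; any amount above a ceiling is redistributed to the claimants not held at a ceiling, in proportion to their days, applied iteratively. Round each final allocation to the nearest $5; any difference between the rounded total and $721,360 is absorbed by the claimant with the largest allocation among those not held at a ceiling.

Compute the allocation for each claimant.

Sum of days: 715.
Unconstrained shares: Tam 246,170.41; Marchetti 158,396.53; Vance 316,793.06.
Capped: Tam ($125,500); remaining pool $595,860 reallocated over remaining days 471.
Shares after redistribution: Marchetti 198,620.00 → $198,620; Vance 397,240.00 → $397,240.

Tam: $125,500 | Marchetti: $198,620 | Vance: $397,240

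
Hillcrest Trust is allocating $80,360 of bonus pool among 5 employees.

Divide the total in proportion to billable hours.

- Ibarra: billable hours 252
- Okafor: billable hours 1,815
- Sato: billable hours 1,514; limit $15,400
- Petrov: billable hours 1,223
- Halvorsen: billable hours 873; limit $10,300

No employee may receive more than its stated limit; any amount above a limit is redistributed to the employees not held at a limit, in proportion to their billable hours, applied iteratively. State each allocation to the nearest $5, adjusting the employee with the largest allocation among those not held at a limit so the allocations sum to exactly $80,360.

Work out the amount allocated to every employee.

Ibarra: $4,185 | Okafor: $30,155 | Sato: $15,400 | Petrov: $20,320 | Halvorsen: $10,300

Billable hours total: 5,677.
Pro-rata shares before constraints: Ibarra 3,567.15; Okafor 25,691.99; Sato 21,431.22; Petrov 17,312.01; Halvorsen 12,357.63.
Capped: Sato ($15,400), Halvorsen ($10,300); residual $54,660 reallocated over remaining billable hours 3,290.
Redistributed shares: Ibarra 4,186.72 → $4,185; Okafor 30,154.38 → $30,155; Petrov 20,318.90 → $20,320.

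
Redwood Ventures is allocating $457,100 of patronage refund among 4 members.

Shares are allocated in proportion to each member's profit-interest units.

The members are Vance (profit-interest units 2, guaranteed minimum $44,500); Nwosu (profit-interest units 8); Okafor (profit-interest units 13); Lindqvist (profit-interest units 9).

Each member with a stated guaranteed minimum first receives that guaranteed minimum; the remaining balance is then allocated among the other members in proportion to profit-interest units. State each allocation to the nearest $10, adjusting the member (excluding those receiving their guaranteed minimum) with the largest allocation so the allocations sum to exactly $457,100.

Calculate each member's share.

Fund the minimums — Vance $44,500. Balance $412,600.
Balance split over remaining profit-interest units 30: Nwosu 110,026.67 → $110,030; Okafor 178,793.33 → $178,790; Lindqvist 123,780.00 → $123,780.

Vance: $44,500; Nwosu: $110,030; Okafor: $178,790; Lindqvist: $123,780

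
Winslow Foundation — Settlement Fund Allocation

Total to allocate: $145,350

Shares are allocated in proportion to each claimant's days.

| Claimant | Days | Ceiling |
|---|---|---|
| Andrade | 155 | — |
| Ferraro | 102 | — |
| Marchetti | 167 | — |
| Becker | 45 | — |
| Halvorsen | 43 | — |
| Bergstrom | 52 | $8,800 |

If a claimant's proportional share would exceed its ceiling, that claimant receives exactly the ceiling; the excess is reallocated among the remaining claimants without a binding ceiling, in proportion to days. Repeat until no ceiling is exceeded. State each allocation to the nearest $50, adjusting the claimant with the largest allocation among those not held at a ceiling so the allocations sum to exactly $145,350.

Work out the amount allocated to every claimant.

Andrade: $41,350 | Ferraro: $27,200 | Marchetti: $44,550 | Becker: $12,000 | Halvorsen: $11,450 | Bergstrom: $8,800

Days total: 564.
Proportional shares (ignoring caps): Andrade 39,945.48; Ferraro 26,286.70; Marchetti 43,038.03; Becker 11,597.07; Halvorsen 11,081.65; Bergstrom 13,401.06.
Capped: Bergstrom ($8,800); residual $136,550 reallocated over remaining days 512.
Shares after redistribution: Andrade 41,338.38 → $41,350; Ferraro 27,203.32 → $27,200; Marchetti 44,538.77 → $44,550; Becker 12,001.46 → $12,000; Halvorsen 11,468.07 → $11,450.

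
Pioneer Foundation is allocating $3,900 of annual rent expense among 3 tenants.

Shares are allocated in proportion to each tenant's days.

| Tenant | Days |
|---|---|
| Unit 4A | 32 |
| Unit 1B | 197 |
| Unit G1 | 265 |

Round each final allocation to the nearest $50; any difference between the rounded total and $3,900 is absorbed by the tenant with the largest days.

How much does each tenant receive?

Unit 4A: $250 · Unit 1B: $1,550 · Unit G1: $2,100

Days total: 32 + 197 + 265 = 494.
Pro-rata amounts: Unit 4A 252.63; Unit 1B 1,555.26; Unit G1 2,092.11.
After rounding ($50): Unit 4A $250; Unit 1B $1,550; Unit G1 $2,100. Sum = $3,900.
Rounded total matches; no reconciliation needed.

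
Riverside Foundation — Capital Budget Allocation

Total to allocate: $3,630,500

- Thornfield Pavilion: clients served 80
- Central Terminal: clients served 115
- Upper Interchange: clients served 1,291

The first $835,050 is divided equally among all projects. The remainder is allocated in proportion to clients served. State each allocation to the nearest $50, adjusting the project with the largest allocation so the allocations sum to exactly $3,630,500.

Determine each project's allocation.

First tranche $835,050 split equally: $278,350 each.
Remainder $2,795,450 by clients served (total 1,486): Thornfield Pavilion 150,495.29 → $150,500; Central Terminal 216,336.98 → $216,350; Upper Interchange 2,428,617.73 → $2,428,600.
Totals: Thornfield Pavilion $278,350 + $150,500 = $428,850; Central Terminal $278,350 + $216,350 = $494,700; Upper Interchange $278,350 + $2,428,600 = $2,706,950.

Thornfield Pavilion: $428,850 | Central Terminal: $494,700 | Upper Interchange: $2,706,950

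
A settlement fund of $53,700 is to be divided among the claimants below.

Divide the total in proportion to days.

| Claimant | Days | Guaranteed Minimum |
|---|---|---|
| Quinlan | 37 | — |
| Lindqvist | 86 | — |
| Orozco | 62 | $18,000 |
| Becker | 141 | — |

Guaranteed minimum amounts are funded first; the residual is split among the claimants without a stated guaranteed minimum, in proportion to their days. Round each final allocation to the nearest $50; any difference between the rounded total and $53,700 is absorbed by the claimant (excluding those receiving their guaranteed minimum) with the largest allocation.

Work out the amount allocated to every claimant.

Minimums first: Orozco $18,000. Residual $35,700.
Residual split over remaining days 264: Quinlan 5,003.41 → $5,000; Lindqvist 11,629.55 → $11,650; Becker 19,067.05 → $19,050.

Quinlan: $5,000; Lindqvist: $11,650; Orozco: $18,000; Becker: $19,050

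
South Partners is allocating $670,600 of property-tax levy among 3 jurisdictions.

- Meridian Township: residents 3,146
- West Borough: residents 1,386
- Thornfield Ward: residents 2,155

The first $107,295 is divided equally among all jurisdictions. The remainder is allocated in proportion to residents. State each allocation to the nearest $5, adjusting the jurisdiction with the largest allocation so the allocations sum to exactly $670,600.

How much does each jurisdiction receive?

Equal tier: $107,295 ÷ 3 = $35,765 apiece.
Remainder $563,305 by residents (total 6,687): Meridian Township 265,015.33 → $265,015; West Borough 116,755.01 → $116,755; Thornfield Ward 181,534.66 → $181,535.
Totals: Meridian Township $35,765 + $265,015 = $300,780; West Borough $35,765 + $116,755 = $152,520; Thornfield Ward $35,765 + $181,535 = $217,300.

Meridian Township: $300,780 | West Borough: $152,520 | Thornfield Ward: $217,300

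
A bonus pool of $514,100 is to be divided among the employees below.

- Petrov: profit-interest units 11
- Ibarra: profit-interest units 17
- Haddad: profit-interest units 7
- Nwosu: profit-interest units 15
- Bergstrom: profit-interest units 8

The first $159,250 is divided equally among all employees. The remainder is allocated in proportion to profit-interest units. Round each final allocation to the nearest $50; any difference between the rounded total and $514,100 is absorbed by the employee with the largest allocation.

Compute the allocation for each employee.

Petrov: $99,150 · Ibarra: $135,850 · Haddad: $74,700 · Nwosu: $123,600 · Bergstrom: $80,800

$159,250 shared equally gives $31,850 per employee.
Remainder $354,850 by profit-interest units (total 58): Petrov 67,299.14 → $67,300; Ibarra 104,007.76 → $104,000; Haddad 42,826.72 → $42,850; Nwosu 91,771.55 → $91,750; Bergstrom 48,944.83 → $48,950.
Totals: Petrov $31,850 + $67,300 = $99,150; Ibarra $31,850 + $104,000 = $135,850; Haddad $31,850 + $42,850 = $74,700; Nwosu $31,850 + $91,750 = $123,600; Bergstrom $31,850 + $48,950 = $80,800.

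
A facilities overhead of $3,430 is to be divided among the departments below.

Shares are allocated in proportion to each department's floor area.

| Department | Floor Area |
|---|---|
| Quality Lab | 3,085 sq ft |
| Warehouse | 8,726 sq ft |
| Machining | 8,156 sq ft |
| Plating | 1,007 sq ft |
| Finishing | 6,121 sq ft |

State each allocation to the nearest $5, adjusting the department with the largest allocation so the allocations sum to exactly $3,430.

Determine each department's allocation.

Total floor area = 27,095.
Unrounded shares: Quality Lab 3,085/27,095 × $3,430 = 390.54; Warehouse 8,726/27,095 × $3,430 = 1,104.64; Machining 8,156/27,095 × $3,430 = 1,032.48; Plating 1,007/27,095 × $3,430 = 127.48; Finishing 6,121/27,095 × $3,430 = 774.87.
After rounding ($5): Quality Lab $390; Warehouse $1,105; Machining $1,030; Plating $125; Finishing $775. Sum = $3,425.
Difference $3,430 − $3,425 = +$5 applied to largest allocation (Warehouse): Warehouse becomes $1,110.

Quality Lab: $390 | Warehouse: $1,110 | Machining: $1,030 | Plating: $125 | Finishing: $775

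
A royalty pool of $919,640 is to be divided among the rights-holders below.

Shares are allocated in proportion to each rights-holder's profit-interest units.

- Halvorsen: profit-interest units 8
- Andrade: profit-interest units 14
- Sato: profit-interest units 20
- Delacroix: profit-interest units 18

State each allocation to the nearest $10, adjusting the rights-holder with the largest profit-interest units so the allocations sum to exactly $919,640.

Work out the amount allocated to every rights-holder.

Halvorsen: $122,620 | Andrade: $214,580 | Sato: $306,550 | Delacroix: $275,890

Profit-interest units total: 8 + 14 + 20 + 18 = 60.
Proportional shares: Halvorsen 122,618.67; Andrade 214,582.67; Sato 306,546.67; Delacroix 275,892.00.
Rounded to nearest $10: Halvorsen $122,620; Andrade $214,580; Sato $306,550; Delacroix $275,890. Sum = $919,640.
No rounding difference to absorb.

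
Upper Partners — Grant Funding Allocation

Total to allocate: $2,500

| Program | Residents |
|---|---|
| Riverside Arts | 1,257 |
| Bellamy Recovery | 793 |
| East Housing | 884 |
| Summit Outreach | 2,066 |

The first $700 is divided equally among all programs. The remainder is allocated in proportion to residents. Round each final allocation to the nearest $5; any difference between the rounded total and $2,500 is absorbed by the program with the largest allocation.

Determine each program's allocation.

First tranche $700 split equally: $175 each.
Remainder $1,800 by residents (total 5,000): Riverside Arts 452.52 → $455; Bellamy Recovery 285.48 → $285; East Housing 318.24 → $320; Summit Outreach 743.76 → $745.
Rounding difference −$5 on remainder applied to Summit Outreach.
Totals: Riverside Arts $175 + $455 = $630; Bellamy Recovery $175 + $285 = $460; East Housing $175 + $320 = $495; Summit Outreach $175 + $740 = $915.

Riverside Arts: $630; Bellamy Recovery: $460; East Housing: $495; Summit Outreach: $915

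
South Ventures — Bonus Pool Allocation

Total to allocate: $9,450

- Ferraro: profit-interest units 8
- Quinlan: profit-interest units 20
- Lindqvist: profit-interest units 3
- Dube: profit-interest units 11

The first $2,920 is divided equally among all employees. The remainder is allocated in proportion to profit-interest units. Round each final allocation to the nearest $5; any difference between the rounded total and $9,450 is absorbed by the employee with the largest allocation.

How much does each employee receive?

$2,920 shared equally gives $730 per employee.
Remainder $6,530 by profit-interest units (total 42): Ferraro 1,243.81 → $1,245; Quinlan 3,109.52 → $3,110; Lindqvist 466.43 → $465; Dube 1,710.24 → $1,710.
Totals: Ferraro $730 + $1,245 = $1,975; Quinlan $730 + $3,110 = $3,840; Lindqvist $730 + $465 = $1,195; Dube $730 + $1,710 = $2,440.

Ferraro: $1,975 | Quinlan: $3,840 | Lindqvist: $1,195 | Dube: $2,440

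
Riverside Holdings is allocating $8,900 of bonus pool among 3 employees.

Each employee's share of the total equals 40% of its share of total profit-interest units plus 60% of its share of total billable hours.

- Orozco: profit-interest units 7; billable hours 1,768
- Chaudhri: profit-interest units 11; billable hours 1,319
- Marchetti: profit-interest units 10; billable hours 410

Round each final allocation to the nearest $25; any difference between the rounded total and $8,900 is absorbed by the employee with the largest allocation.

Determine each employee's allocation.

Orozco: $3,575 · Chaudhri: $3,425 · Marchetti: $1,900

Profit-interest units total 28; billable hours total 3,497.
Composite weights (40% profit-interest units + 60% billable hours): Orozco 0.4033; Chaudhri 0.3835; Marchetti 0.2132.
Proportional shares: Orozco 3,589.78; Chaudhri 3,412.71; Marchetti 1,897.51.
After rounding ($25): Orozco $3,600; Chaudhri $3,425; Marchetti $1,900. Sum = $8,925.
Difference $8,900 − $8,925 = −$25 applied to largest allocation (Orozco): Orozco becomes $3,575.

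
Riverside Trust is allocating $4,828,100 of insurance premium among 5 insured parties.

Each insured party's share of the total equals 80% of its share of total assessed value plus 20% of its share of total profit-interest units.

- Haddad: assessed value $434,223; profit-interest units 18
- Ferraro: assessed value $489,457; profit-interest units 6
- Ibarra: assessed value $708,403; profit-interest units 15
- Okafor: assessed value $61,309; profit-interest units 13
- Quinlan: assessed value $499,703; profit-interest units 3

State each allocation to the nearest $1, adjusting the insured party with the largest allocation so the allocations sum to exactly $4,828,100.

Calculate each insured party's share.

Haddad: $1,080,775 | Ferraro: $967,372 | Ibarra: $1,510,991 | Okafor: $336,215 | Quinlan: $932,747

Assessed value total 2,193,095; profit-interest units total 55.
Combined weights (80% assessed value + 20% profit-interest units): Haddad 0.2239; Ferraro 0.2004; Ibarra 0.3130; Okafor 0.0696; Quinlan 0.1932.
Raw shares: Haddad 1,080,774.85; Ferraro 967,372.27; Ibarra 1,510,990.62; Okafor 336,214.90; Quinlan 932,747.35.
Rounded to nearest $1: Haddad $1,080,775; Ferraro $967,372; Ibarra $1,510,991; Okafor $336,215; Quinlan $932,747. Sum = $4,828,100.
Sum already equals the total — no adjustment.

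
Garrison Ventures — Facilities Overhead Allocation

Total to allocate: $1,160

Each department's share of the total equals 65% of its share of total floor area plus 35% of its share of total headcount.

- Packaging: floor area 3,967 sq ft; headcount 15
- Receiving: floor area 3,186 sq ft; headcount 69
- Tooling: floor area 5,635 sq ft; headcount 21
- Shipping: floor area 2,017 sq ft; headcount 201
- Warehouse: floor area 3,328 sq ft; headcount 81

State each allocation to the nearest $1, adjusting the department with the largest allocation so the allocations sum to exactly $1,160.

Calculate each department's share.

Totals — floor area 18,133, headcount 387.
Blended shares (65% floor area + 35% headcount): Packaging 0.1558; Receiving 0.1766; Tooling 0.2210; Shipping 0.2541; Warehouse 0.1926.
Unrounded shares: Packaging 180.69; Receiving 204.87; Tooling 256.34; Shipping 294.74; Warehouse 223.36.
Rounded to nearest $1: Packaging $181; Receiving $205; Tooling $256; Shipping $295; Warehouse $223. Sum = $1,160.
No rounding difference to absorb.

Packaging: $181; Receiving: $205; Tooling: $256; Shipping: $295; Warehouse: $223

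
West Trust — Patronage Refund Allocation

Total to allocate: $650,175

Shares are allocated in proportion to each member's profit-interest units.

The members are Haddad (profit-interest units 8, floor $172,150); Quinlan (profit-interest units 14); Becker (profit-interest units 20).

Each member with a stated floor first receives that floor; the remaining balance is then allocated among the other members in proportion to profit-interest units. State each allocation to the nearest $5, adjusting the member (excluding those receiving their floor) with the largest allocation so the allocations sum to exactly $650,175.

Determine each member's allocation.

Minimums first: Haddad $172,150. Residual $478,025.
Residual split over remaining profit-interest units 34: Quinlan 196,833.82 → $196,835; Becker 281,191.18 → $281,190.

Haddad: $172,150 · Quinlan: $196,835 · Becker: $281,190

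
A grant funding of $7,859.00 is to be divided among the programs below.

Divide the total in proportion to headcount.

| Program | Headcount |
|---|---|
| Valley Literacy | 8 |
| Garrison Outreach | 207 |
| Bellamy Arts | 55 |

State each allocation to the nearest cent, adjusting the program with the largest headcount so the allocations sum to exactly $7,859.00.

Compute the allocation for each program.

Valley Literacy: $232.86 · Garrison Outreach: $6,025.23 · Bellamy Arts: $1,600.91

Sum of headcount: 8 + 207 + 55 = 270.
Unrounded shares: Valley Literacy 232.8593; Garrison Outreach 6,025.2333; Bellamy Arts 1,600.9074.
At nearest cent: Valley Literacy $232.86; Garrison Outreach $6,025.23; Bellamy Arts $1,600.91. Sum = $7,859.00.
No rounding difference to absorb.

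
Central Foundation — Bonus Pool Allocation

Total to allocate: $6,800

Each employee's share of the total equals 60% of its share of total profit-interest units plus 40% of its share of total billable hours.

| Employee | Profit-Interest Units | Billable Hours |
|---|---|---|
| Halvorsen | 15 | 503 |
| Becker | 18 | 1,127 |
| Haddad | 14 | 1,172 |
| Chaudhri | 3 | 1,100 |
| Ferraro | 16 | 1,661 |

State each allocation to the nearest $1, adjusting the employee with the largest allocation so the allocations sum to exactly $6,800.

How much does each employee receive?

Halvorsen: $1,173; Becker: $1,664; Haddad: $1,438; Chaudhri: $723; Ferraro: $1,802

Profit-interest units total 66; billable hours total 5,563.
Combined weights (60% profit-interest units + 40% billable hours): Halvorsen 0.1725; Becker 0.2447; Haddad 0.2115; Chaudhri 0.1064; Ferraro 0.2649.
Raw shares: Halvorsen 1,173.21; Becker 1,663.77; Haddad 1,438.498; Chaudhri 723.29; Ferraro 1,801.23.
Rounded to nearest $1: Halvorsen $1,173; Becker $1,664; Haddad $1,438; Chaudhri $723; Ferraro $1,801. Sum = $6,799.
Difference $6,800 − $6,799 = +$1 applied to largest allocation (Ferraro): Ferraro becomes $1,802.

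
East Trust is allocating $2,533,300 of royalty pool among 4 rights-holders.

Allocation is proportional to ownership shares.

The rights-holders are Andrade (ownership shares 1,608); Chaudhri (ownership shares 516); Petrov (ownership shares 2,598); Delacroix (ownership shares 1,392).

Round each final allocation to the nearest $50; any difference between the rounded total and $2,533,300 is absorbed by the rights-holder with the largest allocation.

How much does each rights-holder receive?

Andrade: $666,250 | Chaudhri: $213,800 | Petrov: $1,076,500 | Delacroix: $576,750

Ownership shares total: 6,114.
Proportional shares: Andrade 1,608/6,114 × $2,533,300 = 666,265.36; Chaudhri 516/6,114 × $2,533,300 = 213,801.57; Petrov 2,598/6,114 × $2,533,300 = 1,076,466.05; Delacroix 1,392/6,114 × $2,533,300 = 576,767.03.
Rounded to nearest $50: Andrade $666,250; Chaudhri $213,800; Petrov $1,076,450; Delacroix $576,750. Sum = $2,533,250.
Difference $2,533,300 − $2,533,250 = +$50 applied to largest allocation (Petrov): Petrov becomes $1,076,500.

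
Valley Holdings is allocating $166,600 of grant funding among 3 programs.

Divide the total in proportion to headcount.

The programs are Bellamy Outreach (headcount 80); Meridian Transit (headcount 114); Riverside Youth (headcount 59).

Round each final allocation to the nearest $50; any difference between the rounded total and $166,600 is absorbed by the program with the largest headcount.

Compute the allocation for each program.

Bellamy Outreach: $52,700 · Meridian Transit: $75,050 · Riverside Youth: $38,850

Total headcount = 80 + 114 + 59 = 253.
Pro-rata amounts: Bellamy Outreach 52,679.84; Meridian Transit 75,068.77; Riverside Youth 38,851.38.
After rounding ($50): Bellamy Outreach $52,700; Meridian Transit $75,050; Riverside Youth $38,850. Sum = $166,600.
No rounding difference to absorb.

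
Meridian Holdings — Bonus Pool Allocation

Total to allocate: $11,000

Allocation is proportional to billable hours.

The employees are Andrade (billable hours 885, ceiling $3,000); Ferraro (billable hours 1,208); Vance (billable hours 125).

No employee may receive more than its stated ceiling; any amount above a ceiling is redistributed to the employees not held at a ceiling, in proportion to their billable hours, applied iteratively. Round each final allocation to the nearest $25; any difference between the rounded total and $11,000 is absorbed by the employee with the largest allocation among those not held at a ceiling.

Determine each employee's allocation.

Andrade: $3,000 | Ferraro: $7,250 | Vance: $750

Billable hours total: 2,218.
Pro-rata shares before constraints: Andrade 4,389.09; Ferraro 5,990.98; Vance 619.93.
Held at cap: Andrade ($3,000); residual $8,000 reallocated over remaining billable hours 1,333.
Remaining shares: Ferraro 7,249.81 → $7,250; Vance 750.19 → $750.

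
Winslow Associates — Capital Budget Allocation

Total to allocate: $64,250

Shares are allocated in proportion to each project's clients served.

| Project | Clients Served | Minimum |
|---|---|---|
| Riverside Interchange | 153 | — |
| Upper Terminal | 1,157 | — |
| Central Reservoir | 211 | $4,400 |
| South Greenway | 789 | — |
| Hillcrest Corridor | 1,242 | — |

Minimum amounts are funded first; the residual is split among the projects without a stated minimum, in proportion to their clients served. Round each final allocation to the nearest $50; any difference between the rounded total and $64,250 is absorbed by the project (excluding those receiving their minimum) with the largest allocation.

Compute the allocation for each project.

Minimums first: Central Reservoir $4,400. Remaining pool $59,850.
Remaining pool split over remaining clients served 3,341: Riverside Interchange 2,740.81 → $2,750; Upper Terminal 20,726.26 → $20,750; South Greenway 14,133.99 → $14,150; Hillcrest Corridor 22,248.94 → $22,250.
Rounding difference −$50 applied to Hillcrest Corridor → $22,200.

Riverside Interchange: $2,750 · Upper Terminal: $20,750 · Central Reservoir: $4,400 · South Greenway: $14,150 · Hillcrest Corridor: $22,200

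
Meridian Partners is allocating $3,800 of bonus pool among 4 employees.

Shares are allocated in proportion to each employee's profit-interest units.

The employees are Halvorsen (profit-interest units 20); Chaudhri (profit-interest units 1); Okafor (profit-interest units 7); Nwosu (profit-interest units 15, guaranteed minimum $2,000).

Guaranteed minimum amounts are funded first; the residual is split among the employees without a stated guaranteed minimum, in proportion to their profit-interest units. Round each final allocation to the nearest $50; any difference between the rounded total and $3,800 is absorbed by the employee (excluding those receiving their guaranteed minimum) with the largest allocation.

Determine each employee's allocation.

Halvorsen: $1,300 | Chaudhri: $50 | Okafor: $450 | Nwosu: $2,000

Minimums first: Nwosu $2,000. Remaining pool $1,800.
Remaining pool split over remaining profit-interest units 28: Halvorsen 1,285.71 → $1,300; Chaudhri 64.29 → $50; Okafor 450.00 → $450.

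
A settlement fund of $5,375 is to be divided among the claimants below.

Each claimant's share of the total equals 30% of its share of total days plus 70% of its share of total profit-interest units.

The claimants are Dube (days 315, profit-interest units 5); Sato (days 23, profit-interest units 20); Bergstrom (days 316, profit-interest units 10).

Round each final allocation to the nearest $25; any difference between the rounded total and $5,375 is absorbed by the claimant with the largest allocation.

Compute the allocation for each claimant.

Days total 654; profit-interest units total 35.
Blended shares (30% days + 70% profit-interest units): Dube 0.2445; Sato 0.4106; Bergstrom 0.3450.
Raw shares: Dube 1,314.16; Sato 2,206.71; Bergstrom 1,854.13.
Rounded to nearest $25: Dube $1,325; Sato $2,200; Bergstrom $1,850. Sum = $5,375.
Rounded total matches; no reconciliation needed.

Dube: $1,325 · Sato: $2,200 · Bergstrom: $1,850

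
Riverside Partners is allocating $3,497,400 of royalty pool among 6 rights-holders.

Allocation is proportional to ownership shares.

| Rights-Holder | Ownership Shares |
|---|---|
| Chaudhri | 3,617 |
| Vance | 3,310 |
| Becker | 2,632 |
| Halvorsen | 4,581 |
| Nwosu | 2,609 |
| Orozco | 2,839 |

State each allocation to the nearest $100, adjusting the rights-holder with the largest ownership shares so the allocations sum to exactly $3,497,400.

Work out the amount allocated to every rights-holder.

Chaudhri: $645,800 · Vance: $591,000 · Becker: $469,900 · Halvorsen: $818,000 · Nwosu: $465,800 · Orozco: $506,900

Combined ownership shares = 3,617 + 3,310 + 2,632 + 4,581 + 2,609 + 2,839 = 19,588.
Pro-rata amounts: Chaudhri 645,808.44; Vance 590,994.18; Becker 469,938.57; Halvorsen 817,928.80; Nwosu 465,831.97; Orozco 506,898.03.
At nearest $100: Chaudhri $645,800; Vance $591,000; Becker $469,900; Halvorsen $817,900; Nwosu $465,800; Orozco $506,900. Sum = $3,497,300.
Difference $3,497,400 − $3,497,300 = +$100 applied to largest ownership shares (Halvorsen): Halvorsen becomes $818,000.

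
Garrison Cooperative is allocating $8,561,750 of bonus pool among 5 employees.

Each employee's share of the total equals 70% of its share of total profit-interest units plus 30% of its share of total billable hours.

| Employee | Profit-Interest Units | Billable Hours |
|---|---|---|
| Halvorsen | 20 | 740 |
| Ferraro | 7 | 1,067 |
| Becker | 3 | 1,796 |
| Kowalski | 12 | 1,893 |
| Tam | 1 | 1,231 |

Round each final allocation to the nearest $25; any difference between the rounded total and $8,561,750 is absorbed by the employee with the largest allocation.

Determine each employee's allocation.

Halvorsen: $3,070,100 | Ferraro: $1,383,050 | Becker: $1,103,875 | Kowalski: $2,395,325 | Tam: $609,400

Profit-interest units total 43; billable hours total 6,727.
Combined weights (70% profit-interest units + 30% billable hours): Halvorsen 0.3586; Ferraro 0.1615; Becker 0.1289; Kowalski 0.2798; Tam 0.0712.
Pro-rata amounts: Halvorsen 3,070,095.72; Ferraro 1,383,046.69; Becker 1,103,886.53; Kowalski 2,395,319.32; Tam 609,401.75.
Rounded to nearest $25: Halvorsen $3,070,100; Ferraro $1,383,050; Becker $1,103,875; Kowalski $2,395,325; Tam $609,400. Sum = $8,561,750.
Sum already equals the total — no adjustment.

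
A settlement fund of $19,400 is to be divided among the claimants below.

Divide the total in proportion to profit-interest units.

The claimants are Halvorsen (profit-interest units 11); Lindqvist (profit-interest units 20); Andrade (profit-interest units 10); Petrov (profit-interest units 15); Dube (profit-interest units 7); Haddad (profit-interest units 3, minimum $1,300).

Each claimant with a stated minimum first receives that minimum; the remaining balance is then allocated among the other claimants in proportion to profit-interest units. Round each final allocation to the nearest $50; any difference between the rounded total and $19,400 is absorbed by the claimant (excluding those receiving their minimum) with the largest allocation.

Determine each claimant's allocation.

Halvorsen: $3,150; Lindqvist: $5,800; Andrade: $2,850; Petrov: $4,300; Dube: $2,000; Haddad: $1,300

Fund the minimums — Haddad $1,300. Remaining pool $18,100.
Remaining pool split over remaining profit-interest units 63: Halvorsen 3,160.32 → $3,150; Lindqvist 5,746.03 → $5,750; Andrade 2,873.02 → $2,850; Petrov 4,309.52 → $4,300; Dube 2,011.11 → $2,000.
Rounding difference +$50 applied to Lindqvist → $5,800.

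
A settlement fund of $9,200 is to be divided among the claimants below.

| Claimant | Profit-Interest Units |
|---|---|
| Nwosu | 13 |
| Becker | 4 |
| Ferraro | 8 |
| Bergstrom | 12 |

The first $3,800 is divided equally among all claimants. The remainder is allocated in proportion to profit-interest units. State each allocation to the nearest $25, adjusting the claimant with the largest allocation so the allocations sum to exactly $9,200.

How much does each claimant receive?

$3,800 shared equally gives $950 per claimant.
Remainder $5,400 by profit-interest units (total 37): Nwosu 1,897.30 → $1,900; Becker 583.78 → $575; Ferraro 1,167.57 → $1,175; Bergstrom 1,751.35 → $1,750.
Totals: Nwosu $950 + $1,900 = $2,850; Becker $950 + $575 = $1,525; Ferraro $950 + $1,175 = $2,125; Bergstrom $950 + $1,750 = $2,700.

Nwosu: $2,850 · Becker: $1,525 · Ferraro: $2,125 · Bergstrom: $2,700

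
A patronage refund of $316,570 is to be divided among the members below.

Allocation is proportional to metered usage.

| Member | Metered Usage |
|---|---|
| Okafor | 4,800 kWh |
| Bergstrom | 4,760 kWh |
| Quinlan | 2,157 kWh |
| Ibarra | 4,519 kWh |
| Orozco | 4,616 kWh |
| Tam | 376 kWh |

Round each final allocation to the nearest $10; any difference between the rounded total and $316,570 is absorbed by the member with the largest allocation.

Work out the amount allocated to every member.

Okafor: $71,570 | Bergstrom: $70,990 | Quinlan: $32,170 | Ibarra: $67,390 | Orozco: $68,840 | Tam: $5,610

Sum of metered usage: 21,228.
Pro-rata amounts: Okafor 4,800/21,228 × $316,570 = 71,581.68; Bergstrom 4,760/21,228 × $316,570 = 70,985.17; Quinlan 2,157/21,228 × $316,570 = 32,167.02; Ibarra 4,519/21,228 × $316,570 = 67,391.17; Orozco 4,616/21,228 × $316,570 = 68,837.72; Tam 376/21,228 × $316,570 = 5,607.23.
After rounding ($10): Okafor $71,580; Bergstrom $70,990; Quinlan $32,170; Ibarra $67,390; Orozco $68,840; Tam $5,610. Sum = $316,580.
Difference $316,570 − $316,580 = −$10 applied to largest allocation (Okafor): Okafor becomes $71,570.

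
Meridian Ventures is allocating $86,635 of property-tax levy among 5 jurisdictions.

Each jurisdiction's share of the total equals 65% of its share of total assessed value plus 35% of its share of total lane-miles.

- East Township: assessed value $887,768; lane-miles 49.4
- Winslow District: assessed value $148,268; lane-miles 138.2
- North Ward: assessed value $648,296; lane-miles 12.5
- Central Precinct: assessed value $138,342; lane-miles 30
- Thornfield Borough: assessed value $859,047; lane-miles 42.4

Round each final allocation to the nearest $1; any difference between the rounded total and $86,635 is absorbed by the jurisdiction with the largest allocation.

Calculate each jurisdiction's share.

Assessed value total 2,681,721; lane-miles total 272.5.
Blended shares (65% assessed value + 35% lane-miles): East Township 0.2786; Winslow District 0.2134; North Ward 0.1732; Central Precinct 0.0721; Thornfield Borough 0.2627.
Raw shares: East Township 24,138.96; Winslow District 18,491.55; North Ward 15,004.33; Central Precinct 6,243.24; Thornfield Borough 22,756.93.
Rounded to nearest $1: East Township $24,139; Winslow District $18,492; North Ward $15,004; Central Precinct $6,243; Thornfield Borough $22,757. Sum = $86,635.
Sum already equals the total — no adjustment.

East Township: $24,139; Winslow District: $18,492; North Ward: $15,004; Central Precinct: $6,243; Thornfield Borough: $22,757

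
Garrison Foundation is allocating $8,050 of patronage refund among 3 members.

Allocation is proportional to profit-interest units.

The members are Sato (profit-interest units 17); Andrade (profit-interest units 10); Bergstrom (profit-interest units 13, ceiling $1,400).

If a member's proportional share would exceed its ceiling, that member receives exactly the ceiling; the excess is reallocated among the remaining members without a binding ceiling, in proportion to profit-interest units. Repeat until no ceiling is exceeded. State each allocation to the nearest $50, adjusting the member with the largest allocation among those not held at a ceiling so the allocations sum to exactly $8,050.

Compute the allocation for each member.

Combined profit-interest units = 40.
Pro-rata shares before constraints: Sato 3,421.25; Andrade 2,012.50; Bergstrom 2,616.25.
Cap binds for Bergstrom ($1,400); balance $6,650 reallocated over remaining profit-interest units 27.
Remaining shares: Sato 4,187.04 → $4,200; Andrade 2,462.96 → $2,450.

Sato: $4,200 | Andrade: $2,450 | Bergstrom: $1,400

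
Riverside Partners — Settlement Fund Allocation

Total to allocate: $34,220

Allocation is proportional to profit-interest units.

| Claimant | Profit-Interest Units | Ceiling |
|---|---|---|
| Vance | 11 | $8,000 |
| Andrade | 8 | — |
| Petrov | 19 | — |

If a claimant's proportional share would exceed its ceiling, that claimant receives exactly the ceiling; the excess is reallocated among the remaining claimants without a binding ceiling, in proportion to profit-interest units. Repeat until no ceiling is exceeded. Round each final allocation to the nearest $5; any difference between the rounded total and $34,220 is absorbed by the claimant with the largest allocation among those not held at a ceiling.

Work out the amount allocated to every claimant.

Combined profit-interest units = 38.
Unconstrained shares: Vance 9,905.79; Andrade 7,204.21; Petrov 17,110.00.
Held at cap: Vance ($8,000); remaining pool $26,220 reallocated over remaining profit-interest units 27.
Remaining shares: Andrade 7,768.89 → $7,770; Petrov 18,451.11 → $18,450.

Vance: $8,000 · Andrade: $7,770 · Petrov: $18,450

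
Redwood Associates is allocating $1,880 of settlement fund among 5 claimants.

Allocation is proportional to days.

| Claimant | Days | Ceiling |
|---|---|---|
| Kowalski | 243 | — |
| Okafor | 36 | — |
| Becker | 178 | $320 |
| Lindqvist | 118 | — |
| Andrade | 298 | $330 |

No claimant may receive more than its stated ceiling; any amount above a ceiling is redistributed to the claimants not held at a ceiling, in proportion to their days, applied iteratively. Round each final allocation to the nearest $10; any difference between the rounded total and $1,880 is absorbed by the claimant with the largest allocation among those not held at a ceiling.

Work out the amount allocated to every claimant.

Kowalski: $750; Okafor: $110; Becker: $320; Lindqvist: $370; Andrade: $330

Days total: 873.
Proportional shares (ignoring caps): Kowalski 523.30; Okafor 77.53; Becker 383.32; Lindqvist 254.11; Andrade 641.74.
Cap binds for Becker ($320), Andrade ($330); residual $1,230 reallocated over remaining days 397.
Redistributed shares: Kowalski 752.87 → $750; Okafor 111.54 → $110; Lindqvist 365.59 → $370.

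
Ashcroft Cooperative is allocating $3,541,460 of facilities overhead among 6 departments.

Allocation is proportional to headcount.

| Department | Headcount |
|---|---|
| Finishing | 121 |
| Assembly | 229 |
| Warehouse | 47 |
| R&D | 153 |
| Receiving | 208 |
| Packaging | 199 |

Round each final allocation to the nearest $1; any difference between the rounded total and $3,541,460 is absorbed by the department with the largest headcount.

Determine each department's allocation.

Finishing: $447,771 · Assembly: $847,433 · Warehouse: $173,928 · R&D: $566,190 · Receiving: $769,722 · Packaging: $736,416

Sum of headcount: 957.
Unrounded shares: Finishing 121/957 × $3,541,460 = 447,770.80; Assembly 229/957 × $3,541,460 = 847,434.00; Warehouse 47/957 × $3,541,460 = 173,927.503; R&D 153/957 × $3,541,460 = 566,189.53; Receiving 208/957 × $3,541,460 = 769,721.71; Packaging 199/957 × $3,541,460 = 736,416.45.
At nearest $1: Finishing $447,771; Assembly $847,434; Warehouse $173,928; R&D $566,190; Receiving $769,722; Packaging $736,416. Sum = $3,541,461.
Difference $3,541,460 − $3,541,461 = −$1 applied to largest headcount (Assembly): Assembly becomes $847,433.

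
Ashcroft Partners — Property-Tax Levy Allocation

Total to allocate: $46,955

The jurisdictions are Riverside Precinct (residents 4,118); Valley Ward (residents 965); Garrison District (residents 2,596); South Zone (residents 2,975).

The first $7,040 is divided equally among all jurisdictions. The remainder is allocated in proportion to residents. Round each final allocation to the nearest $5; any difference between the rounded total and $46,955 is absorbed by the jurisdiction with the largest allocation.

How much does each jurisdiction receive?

Riverside Precinct: $17,190 | Valley Ward: $5,375 | Garrison District: $11,485 | South Zone: $12,905

Equal tier: $7,040 ÷ 4 = $1,760 apiece.
Remainder $39,915 by residents (total 10,654): Riverside Precinct 15,428.01 → $15,430; Valley Ward 3,615.35 → $3,615; Garrison District 9,725.86 → $9,725; South Zone 11,145.78 → $11,145.
Totals: Riverside Precinct $1,760 + $15,430 = $17,190; Valley Ward $1,760 + $3,615 = $5,375; Garrison District $1,760 + $9,725 = $11,485; South Zone $1,760 + $11,145 = $12,905.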